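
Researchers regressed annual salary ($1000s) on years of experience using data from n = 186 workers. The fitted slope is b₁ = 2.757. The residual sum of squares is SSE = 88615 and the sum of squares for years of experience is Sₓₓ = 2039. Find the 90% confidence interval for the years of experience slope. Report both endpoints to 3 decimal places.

(1.954, 3.560)

MSE = SSE/(n − 2) = 88615/184 = 481.603.
SE(b₁) = √(MSE/Sₓₓ) = √(481.603/2039) = 0.486.
df = n − 2 = 184.
t* = t_{0.05, 184} = 1.653177.
Margin = t* × SE = 1.653177 × 0.486 = 0.80344.
CI: 2.757 ± 0.80344 → (1.954, 3.560).
With 90% confidence, each one-unit increase in years of experience is associated with a change of between 1.954 and 3.560 $1000s in annual salary.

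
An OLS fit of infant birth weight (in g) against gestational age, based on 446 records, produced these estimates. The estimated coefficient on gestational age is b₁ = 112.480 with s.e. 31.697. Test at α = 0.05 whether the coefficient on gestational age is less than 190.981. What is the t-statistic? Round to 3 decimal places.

t = -2.477

H₀: β₁ = 190.981 vs H₁: β₁ < 190.981.
t = (b₁ − β₁⁰)/SE = (112.480 − 190.981) / 31.697 = -2.477.
df = n − 2 = 446 − 2 = 444.
One-sided p ≈ 0.0068, which is < 0.05, so reject H₀.
There is evidence that the true slope on gestational age is below 190.981 g per unit.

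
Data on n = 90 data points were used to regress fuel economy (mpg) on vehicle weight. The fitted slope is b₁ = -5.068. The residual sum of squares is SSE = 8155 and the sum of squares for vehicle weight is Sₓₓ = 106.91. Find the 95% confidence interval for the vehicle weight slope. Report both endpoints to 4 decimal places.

MSE = SSE/(n − 2) = 8155/88 = 92.6705.
SE(b₁) = √(MSE/Sₓₓ) = √(92.6705/106.91) = 0.931025.
df = n − 2 = 88.
t* = t_{0.025, 88} = 1.98729.
Margin = t* × SE = 1.98729 × 0.931025 = 1.850217.
CI: -5.068 ± 1.850217 → (-6.9182, -3.2178).
With 95% confidence, each one-unit increase in vehicle weight is associated with a change of between -6.9182 and -3.2178 mpg in fuel economy.

(-6.9182, -3.2178)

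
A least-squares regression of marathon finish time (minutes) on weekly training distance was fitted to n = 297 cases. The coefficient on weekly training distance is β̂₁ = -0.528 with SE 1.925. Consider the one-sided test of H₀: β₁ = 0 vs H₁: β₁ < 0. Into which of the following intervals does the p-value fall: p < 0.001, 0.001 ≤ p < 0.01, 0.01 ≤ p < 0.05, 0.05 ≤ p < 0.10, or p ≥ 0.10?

p ≥ 0.10

t = -0.528 / 1.925 = -0.274.
df = n − 2 = 297 − 2 = 295.
One-sided p = P(T_{295} < t) ≈ 0.3920.
So p ≥ 0.10.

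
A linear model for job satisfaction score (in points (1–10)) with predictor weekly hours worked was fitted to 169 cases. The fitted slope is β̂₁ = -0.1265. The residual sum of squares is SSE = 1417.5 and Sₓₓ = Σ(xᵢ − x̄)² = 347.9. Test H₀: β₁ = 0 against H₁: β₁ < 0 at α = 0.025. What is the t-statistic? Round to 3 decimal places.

t = -0.810

MSE = SSE/(n − 2) = 1417.5/167 = 8.48802.
SE(β̂₁) = √(MSE/Sₓₓ) = √(8.48802/347.9) = 0.156198.
t = -0.1265 / 0.156198 = -0.810.
df = n − 2 = 167.
One-sided p ≈ 0.2096, which is ≥ 0.025, so fail to reject H₀.
The data do not give significant evidence that the true slope on weekly hours worked is negative.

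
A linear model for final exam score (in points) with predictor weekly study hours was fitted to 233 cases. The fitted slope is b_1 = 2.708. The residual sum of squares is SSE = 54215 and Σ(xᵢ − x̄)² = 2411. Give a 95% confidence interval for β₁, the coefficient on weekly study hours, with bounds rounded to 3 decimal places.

MSE = SSE/(n − 2) = 54215/231 = 234.697.
SE(b_1) = √(MSE/Sₓₓ) = √(234.697/2411) = 0.312.
df = n − 2 = 231.
t* = t_{0.025, 231} = 1.970287.
Margin = t* × SE = 1.970287 × 0.312 = 0.61473.
CI: 2.708 ± 0.61473 → (2.093, 3.323).
With 95% confidence, each one-unit increase in weekly study hours is associated with a change of between 2.093 and 3.323 points in final exam score.

(2.093, 3.323)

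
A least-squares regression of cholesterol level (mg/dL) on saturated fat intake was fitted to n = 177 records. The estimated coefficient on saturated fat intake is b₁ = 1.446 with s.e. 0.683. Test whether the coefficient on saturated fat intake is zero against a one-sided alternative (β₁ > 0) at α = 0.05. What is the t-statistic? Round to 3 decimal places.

H₀: β₁ = 0 vs H₁: β₁ > 0.
t = (b₁ − β₁⁰)/SE = 1.446 / 0.683 = 2.117.
df = n − 2 = 177 − 2 = 175.
One-sided p ≈ 0.0178, which is < 0.05, so reject H₀.
There is evidence that the true slope on saturated fat intake is positive.

t = 2.117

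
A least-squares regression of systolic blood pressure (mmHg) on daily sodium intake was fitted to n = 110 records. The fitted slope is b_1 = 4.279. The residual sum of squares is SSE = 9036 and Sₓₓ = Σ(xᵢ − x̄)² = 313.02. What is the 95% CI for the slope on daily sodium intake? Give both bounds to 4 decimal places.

MSE = SSE/(n − 2) = 9036/108 = 83.6667.
SE(b_1) = √(MSE/Sₓₓ) = √(83.6667/313.02) = 0.517.
df = n − 2 = 108.
t* = t_{0.025, 108} = 1.982173.
Margin = t* × SE = 1.982173 × 0.517 = 1.024783.
CI: 4.279 ± 1.024783 → (3.2542, 5.3038).
With 95% confidence, each one-unit increase in daily sodium intake is associated with a change of between 3.2542 and 5.3038 mmHg in systolic blood pressure.

(3.2542, 5.3038)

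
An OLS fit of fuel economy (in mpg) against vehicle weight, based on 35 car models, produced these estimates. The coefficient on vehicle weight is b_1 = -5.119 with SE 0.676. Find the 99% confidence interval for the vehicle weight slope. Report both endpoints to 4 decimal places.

(-6.9667, -3.2713)

df = n − 2 = 35 − 2 = 33.
t* = t_{0.005, 33} = 2.733277.
Margin = t* × SE = 2.733277 × 0.676 = 1.847695.
CI: -5.119 ± 1.847695 → (-6.9667, -3.2713).
With 99% confidence, each one-unit increase in vehicle weight is associated with a change of between -6.9667 and -3.2713 mpg in fuel economy.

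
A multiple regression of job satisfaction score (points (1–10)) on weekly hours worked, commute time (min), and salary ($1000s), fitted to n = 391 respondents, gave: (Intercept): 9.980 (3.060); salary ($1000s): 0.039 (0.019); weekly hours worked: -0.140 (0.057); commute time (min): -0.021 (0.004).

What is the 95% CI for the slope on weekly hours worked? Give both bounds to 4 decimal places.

(-0.2521, -0.0279)

Read off: b = -0.140, SE = 0.057 for weekly hours worked.
df = n − k − 1 = 391 − 3 − 1 = 387.
t* = t_{0.025, 387} = 1.966113.
Margin = t* × SE = 1.966113 × 0.057 = 0.112068.
CI: -0.140 ± 0.112068 → (-0.2521, -0.0279).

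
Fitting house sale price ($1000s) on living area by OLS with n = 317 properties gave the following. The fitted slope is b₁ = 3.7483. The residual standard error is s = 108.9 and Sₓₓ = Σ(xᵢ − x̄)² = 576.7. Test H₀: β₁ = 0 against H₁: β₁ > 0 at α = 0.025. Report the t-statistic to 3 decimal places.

SE(b₁) = s/√Sₓₓ = 108.9/√576.7 = 4.53475.
t = 3.7483 / 4.53475 = 0.827.
df = n − 2 = 315.
One-sided p ≈ 0.2046, which is ≥ 0.025, so fail to reject H₀.
The data do not give significant evidence that the true slope on living area is positive.

t = 0.827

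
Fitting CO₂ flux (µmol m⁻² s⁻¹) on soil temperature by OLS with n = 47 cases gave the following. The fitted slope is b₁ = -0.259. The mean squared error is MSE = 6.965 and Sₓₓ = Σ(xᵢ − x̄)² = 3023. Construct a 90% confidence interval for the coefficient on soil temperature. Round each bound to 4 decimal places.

(-0.3396, -0.1784)

SE(b₁) = √(MSE/Sₓₓ) = √(6.965/3023) = 0.048.
df = n − 2 = 45.
t* = t_{0.05, 45} = 1.679427.
Margin = t* × SE = 1.679427 × 0.048 = 0.080613.
CI: -0.259 ± 0.080613 → (-0.3396, -0.1784).
With 90% confidence, each one-unit increase in soil temperature is associated with a change of between -0.3396 and -0.1784 µmol m⁻² s⁻¹ in CO₂ flux.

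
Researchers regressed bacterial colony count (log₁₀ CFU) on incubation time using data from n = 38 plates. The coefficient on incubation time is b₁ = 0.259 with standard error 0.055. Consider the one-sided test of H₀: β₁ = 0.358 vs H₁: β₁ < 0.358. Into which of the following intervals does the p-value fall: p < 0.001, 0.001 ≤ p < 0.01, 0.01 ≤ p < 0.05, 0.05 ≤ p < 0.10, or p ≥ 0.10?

0.01 ≤ p < 0.05

t = (0.259 − 0.358) / 0.055 = -1.800.
df = n − 2 = 38 − 2 = 36.
One-sided p = P(T_{36} < t) ≈ 0.0401.
So 0.01 ≤ p < 0.05.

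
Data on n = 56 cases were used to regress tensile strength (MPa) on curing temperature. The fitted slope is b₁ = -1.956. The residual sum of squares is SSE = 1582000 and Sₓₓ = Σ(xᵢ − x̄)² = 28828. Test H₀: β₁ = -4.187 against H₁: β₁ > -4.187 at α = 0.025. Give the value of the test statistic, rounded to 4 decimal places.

MSE = SSE/(n − 2) = 1582000/54 = 29296.3.
SE(b₁) = √(MSE/Sₓₓ) = √(29296.3/28828) = 1.00809.
t = (-1.956 − (-4.187)) / 1.00809 = 2.2131.
df = n − 2 = 54.
One-sided p ≈ 0.0156, which is < 0.025, so reject H₀.
There is evidence that the true slope on curing temperature exceeds -4.187 MPa per unit.

t = 2.2131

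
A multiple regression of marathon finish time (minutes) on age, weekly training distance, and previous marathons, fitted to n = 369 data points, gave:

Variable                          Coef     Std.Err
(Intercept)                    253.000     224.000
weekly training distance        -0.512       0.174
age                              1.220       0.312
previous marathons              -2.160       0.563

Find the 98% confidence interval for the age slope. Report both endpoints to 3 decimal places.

(0.491, 1.949)

Read off: b = 1.220, SE = 0.312 for age.
df = n − k − 1 = 369 − 3 − 1 = 365.
t* = t_{0.01, 365} = 2.336608.
Margin = t* × SE = 2.336608 × 0.312 = 0.72902.
CI: 1.220 ± 0.72902 → (0.491, 1.949).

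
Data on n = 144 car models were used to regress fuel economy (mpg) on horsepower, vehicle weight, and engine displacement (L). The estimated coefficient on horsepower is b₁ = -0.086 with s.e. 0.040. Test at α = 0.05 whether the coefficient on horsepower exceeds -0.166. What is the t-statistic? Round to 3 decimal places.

H₀: β₁ = -0.166 vs H₁: β₁ > -0.166.
t = (b₁ − β₁⁰)/SE = (-0.086 − (-0.166)) / 0.040 = 2.000.
df = n − k − 1 = 144 − 3 − 1 = 140.
One-sided p ≈ 0.0237, which is < 0.05, so reject H₀.
There is evidence that the true slope on horsepower exceeds -0.166 mpg per unit, holding the other predictors fixed.

t = 2.000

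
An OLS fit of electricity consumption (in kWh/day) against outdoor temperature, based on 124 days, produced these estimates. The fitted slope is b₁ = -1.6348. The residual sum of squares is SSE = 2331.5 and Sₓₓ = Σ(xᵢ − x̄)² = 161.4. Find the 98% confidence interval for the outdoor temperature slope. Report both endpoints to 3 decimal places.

(-2.446, -0.824)

MSE = SSE/(n − 2) = 2331.5/122 = 19.1107.
SE(b₁) = √(MSE/Sₓₓ) = √(19.1107/161.4) = 0.344101.
df = n − 2 = 122.
t* = t_{0.01, 122} = 2.357302.
Margin = t* × SE = 2.357302 × 0.344101 = 0.81115.
CI: -1.6348 ± 0.81115 → (-2.446, -0.824).
With 98% confidence, each one-unit increase in outdoor temperature is associated with a change of between -2.446 and -0.824 kWh/day in electricity consumption.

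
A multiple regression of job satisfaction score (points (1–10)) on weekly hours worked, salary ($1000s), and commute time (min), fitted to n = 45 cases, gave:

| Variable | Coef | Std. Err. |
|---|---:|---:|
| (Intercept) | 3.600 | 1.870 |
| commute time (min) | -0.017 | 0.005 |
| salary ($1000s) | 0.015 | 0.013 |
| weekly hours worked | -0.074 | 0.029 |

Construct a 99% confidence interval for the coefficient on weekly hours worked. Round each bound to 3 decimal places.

(-0.152, 0.004)

Read off: b = -0.074, SE = 0.029 for weekly hours worked.
df = n − k − 1 = 45 − 3 − 1 = 41.
t* = t_{0.005, 41} = 2.701181.
Margin = t* × SE = 2.701181 × 0.029 = 0.07833.
CI: -0.074 ± 0.07833 → (-0.152, 0.004).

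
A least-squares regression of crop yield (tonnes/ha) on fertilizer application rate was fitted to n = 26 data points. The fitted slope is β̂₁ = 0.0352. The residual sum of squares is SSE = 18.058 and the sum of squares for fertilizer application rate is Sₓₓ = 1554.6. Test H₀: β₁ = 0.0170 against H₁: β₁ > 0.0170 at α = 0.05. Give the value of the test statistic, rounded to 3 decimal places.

MSE = SSE/(n − 2) = 18.058/24 = 0.752417.
SE(β̂₁) = √(MSE/Sₓₓ) = √(0.752417/1554.6) = 0.0219999.
t = (0.0352 − 0.0170) / 0.0219999 = 0.827.
df = n − 2 = 24.
One-sided p ≈ 0.2081, which is ≥ 0.05, so fail to reject H₀.
The data do not give significant evidence that the true slope on fertilizer application rate exceeds 0.0170 tonnes/ha per unit.

t = 0.827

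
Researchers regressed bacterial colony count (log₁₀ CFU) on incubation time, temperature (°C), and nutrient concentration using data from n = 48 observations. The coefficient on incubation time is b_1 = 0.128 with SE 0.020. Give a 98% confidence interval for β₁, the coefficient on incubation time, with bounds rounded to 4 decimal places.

(0.0797, 0.1763)

df = n − k − 1 = 48 − 3 − 1 = 44.
t* = t_{0.01, 44} = 2.414134.
Margin = t* × SE = 2.414134 × 0.020 = 0.048283.
CI: 0.128 ± 0.048283 → (0.0797, 0.1763).
With 98% confidence, each one-unit increase in incubation time is associated with a change of between 0.0797 and 0.1763 log₁₀ CFU in bacterial colony count, holding the other predictors fixed.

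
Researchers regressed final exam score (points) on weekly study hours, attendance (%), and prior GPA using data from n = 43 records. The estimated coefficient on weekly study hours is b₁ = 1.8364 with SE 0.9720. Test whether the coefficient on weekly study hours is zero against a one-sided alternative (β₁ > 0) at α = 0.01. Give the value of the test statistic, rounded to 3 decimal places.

t = 1.889

H₀: β₁ = 0 vs H₁: β₁ > 0.
t = (b₁ − β₁⁰)/SE = 1.8364 / 0.9720 = 1.889.
df = n − k − 1 = 43 − 3 − 1 = 39.
One-sided p ≈ 0.0332, which is ≥ 0.01, so fail to reject H₀.
The data do not give significant evidence that the true slope on weekly study hours is positive, holding the other predictors fixed.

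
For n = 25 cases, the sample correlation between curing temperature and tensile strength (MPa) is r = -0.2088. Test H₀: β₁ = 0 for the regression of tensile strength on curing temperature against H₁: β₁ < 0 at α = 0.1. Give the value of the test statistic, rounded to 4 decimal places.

t = -1.0239

t = r·√(n − 2)/√(1 − r²) = -0.2088·√23/√0.956403 = -1.0239.
df = n − 2 = 23.
One-sided p ≈ 0.1583, which is ≥ 0.1, so fail to reject H₀.
The data do not give significant evidence of a linear association between curing temperature and tensile strength.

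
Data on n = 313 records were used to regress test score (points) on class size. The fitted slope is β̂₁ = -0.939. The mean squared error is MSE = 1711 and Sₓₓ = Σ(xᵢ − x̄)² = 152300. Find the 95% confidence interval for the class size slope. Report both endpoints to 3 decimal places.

(-1.148, -0.730)

SE(β̂₁) = √(MSE/Sₓₓ) = √(1711/152300) = 0.105992.
df = n − 2 = 311.
t* = t_{0.025, 311} = 1.967621.
Margin = t* × SE = 1.967621 × 0.105992 = 0.20855.
CI: -0.939 ± 0.20855 → (-1.148, -0.730).
With 95% confidence, each one-unit increase in class size is associated with a change of between -1.148 and -0.730 points in test score.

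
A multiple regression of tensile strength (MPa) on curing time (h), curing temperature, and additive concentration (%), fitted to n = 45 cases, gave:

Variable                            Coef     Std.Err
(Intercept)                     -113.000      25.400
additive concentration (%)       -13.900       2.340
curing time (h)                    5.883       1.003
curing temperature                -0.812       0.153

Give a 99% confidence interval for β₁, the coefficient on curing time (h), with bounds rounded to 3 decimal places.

Read off: b = 5.883, SE = 1.003 for curing time (h).
df = n − k − 1 = 45 − 3 − 1 = 41.
t* = t_{0.005, 41} = 2.701181.
Margin = t* × SE = 2.701181 × 1.003 = 2.70928.
CI: 5.883 ± 2.70928 → (3.174, 8.592).

(3.174, 8.592)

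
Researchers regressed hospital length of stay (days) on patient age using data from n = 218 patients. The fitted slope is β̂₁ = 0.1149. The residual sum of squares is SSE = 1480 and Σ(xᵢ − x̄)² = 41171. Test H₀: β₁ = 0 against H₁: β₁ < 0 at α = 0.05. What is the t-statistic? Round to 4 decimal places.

t = 8.9066

MSE = SSE/(n − 2) = 1480/216 = 6.85185.
SE(β̂₁) = √(MSE/Sₓₓ) = √(6.85185/41171) = 0.0129006.
t = 0.1149 / 0.0129006 = 8.9066.
df = n − 2 = 216.
One-sided p ≈ 1.0000, which is ≥ 0.05, so fail to reject H₀.
The data do not give significant evidence that the true slope on patient age is negative.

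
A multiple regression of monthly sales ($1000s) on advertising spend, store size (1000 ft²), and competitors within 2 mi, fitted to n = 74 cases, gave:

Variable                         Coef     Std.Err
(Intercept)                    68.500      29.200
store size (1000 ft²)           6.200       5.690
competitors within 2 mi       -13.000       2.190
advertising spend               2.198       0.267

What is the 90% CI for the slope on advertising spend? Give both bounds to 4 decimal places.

(1.7529, 2.6431)

Read off: b = 2.198, SE = 0.267 for advertising spend.
df = n − k − 1 = 74 − 3 − 1 = 70.
t* = t_{0.05, 70} = 1.666914.
Margin = t* × SE = 1.666914 × 0.267 = 0.445066.
CI: 2.198 ± 0.445066 → (1.7529, 2.6431).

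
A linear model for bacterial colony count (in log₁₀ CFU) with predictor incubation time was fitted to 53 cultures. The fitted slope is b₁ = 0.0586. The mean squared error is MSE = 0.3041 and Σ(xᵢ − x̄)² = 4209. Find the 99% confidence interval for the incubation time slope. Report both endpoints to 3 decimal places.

SE(b₁) = √(MSE/Sₓₓ) = √(0.3041/4209) = 0.0085.
df = n − 2 = 51.
t* = t_{0.005, 51} = 2.675722.
Margin = t* × SE = 2.675722 × 0.0085 = 0.02274.
CI: 0.0586 ± 0.02274 → (0.036, 0.081).
With 99% confidence, each one-unit increase in incubation time is associated with a change of between 0.036 and 0.081 log₁₀ CFU in bacterial colony count.

(0.036, 0.081)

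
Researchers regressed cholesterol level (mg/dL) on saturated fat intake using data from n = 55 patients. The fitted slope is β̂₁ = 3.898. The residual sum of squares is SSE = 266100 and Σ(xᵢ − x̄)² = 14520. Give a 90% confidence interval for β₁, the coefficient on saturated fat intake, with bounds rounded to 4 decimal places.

(2.9136, 4.8824)

MSE = SSE/(n − 2) = 266100/53 = 5020.75.
SE(β̂₁) = √(MSE/Sₓₓ) = √(5020.75/14520) = 0.588032.
df = n − 2 = 53.
t* = t_{0.05, 53} = 1.674116.
Margin = t* × SE = 1.674116 × 0.588032 = 0.984434.
CI: 3.898 ± 0.984434 → (2.9136, 4.8824).
With 90% confidence, each one-unit increase in saturated fat intake is associated with a change of between 2.9136 and 4.8824 mg/dL in cholesterol level.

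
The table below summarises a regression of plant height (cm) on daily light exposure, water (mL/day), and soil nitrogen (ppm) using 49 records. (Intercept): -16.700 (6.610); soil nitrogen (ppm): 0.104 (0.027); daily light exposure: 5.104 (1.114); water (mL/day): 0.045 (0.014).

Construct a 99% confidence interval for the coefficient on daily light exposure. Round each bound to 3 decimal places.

(2.108, 8.100)

Read off: b = 5.104, SE = 1.114 for daily light exposure.
df = n − k − 1 = 49 − 3 − 1 = 45.
t* = t_{0.005, 45} = 2.689585.
Margin = t* × SE = 2.689585 × 1.114 = 2.99620.
CI: 5.104 ± 2.99620 → (2.108, 8.100).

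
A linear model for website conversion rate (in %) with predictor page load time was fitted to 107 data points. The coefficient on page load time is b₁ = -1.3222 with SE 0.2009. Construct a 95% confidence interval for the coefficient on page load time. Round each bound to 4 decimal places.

df = n − 2 = 107 − 2 = 105.
t* = t_{0.025, 105} = 1.982815.
Margin = t* × SE = 1.982815 × 0.2009 = 0.398348.
CI: -1.3222 ± 0.398348 → (-1.7205, -0.9239).
With 95% confidence, each one-unit increase in page load time is associated with a change of between -1.7205 and -0.9239 % in website conversion rate.

(-1.7205, -0.9239)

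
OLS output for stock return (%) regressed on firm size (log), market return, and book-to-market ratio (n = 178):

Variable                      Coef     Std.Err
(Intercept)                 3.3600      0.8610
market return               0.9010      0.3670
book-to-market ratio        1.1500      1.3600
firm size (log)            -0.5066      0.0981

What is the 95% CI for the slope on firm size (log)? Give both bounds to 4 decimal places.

Read off: b = -0.5066, SE = 0.0981 for firm size (log).
df = n − k − 1 = 178 − 3 − 1 = 174.
t* = t_{0.025, 174} = 1.973691.
Margin = t* × SE = 1.973691 × 0.0981 = 0.193619.
CI: -0.5066 ± 0.193619 → (-0.7002, -0.3130).

(-0.7002, -0.3130)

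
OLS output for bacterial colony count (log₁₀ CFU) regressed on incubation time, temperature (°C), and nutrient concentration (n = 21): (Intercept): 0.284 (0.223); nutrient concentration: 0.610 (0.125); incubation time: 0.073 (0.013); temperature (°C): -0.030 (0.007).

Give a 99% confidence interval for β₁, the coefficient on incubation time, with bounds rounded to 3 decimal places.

Read off: b = 0.073, SE = 0.013 for incubation time.
df = n − k − 1 = 21 − 3 − 1 = 17.
t* = t_{0.005, 17} = 2.898231.
Margin = t* × SE = 2.898231 × 0.013 = 0.03768.
CI: 0.073 ± 0.03768 → (0.035, 0.111).

(0.035, 0.111)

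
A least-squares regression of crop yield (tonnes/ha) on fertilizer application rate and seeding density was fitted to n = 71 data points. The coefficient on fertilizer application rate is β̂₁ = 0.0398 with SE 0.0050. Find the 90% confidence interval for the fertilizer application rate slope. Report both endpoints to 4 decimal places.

(0.0315, 0.0481)

df = n − k − 1 = 71 − 2 − 1 = 68.
t* = t_{0.05, 68} = 1.667572.
Margin = t* × SE = 1.667572 × 0.0050 = 0.008338.
CI: 0.0398 ± 0.008338 → (0.0315, 0.0481).
With 90% confidence, each one-unit increase in fertilizer application rate is associated with a change of between 0.0315 and 0.0481 tonnes/ha in crop yield, holding the other predictors fixed.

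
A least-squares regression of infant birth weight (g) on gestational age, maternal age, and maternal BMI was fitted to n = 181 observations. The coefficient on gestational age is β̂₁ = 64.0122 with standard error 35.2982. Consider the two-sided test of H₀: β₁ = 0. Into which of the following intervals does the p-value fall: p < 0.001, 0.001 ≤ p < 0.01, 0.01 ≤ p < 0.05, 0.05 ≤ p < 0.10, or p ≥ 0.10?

0.05 ≤ p < 0.10

t = 64.0122 / 35.2982 = 1.813.
df = n − k − 1 = 181 − 3 − 1 = 177.
Two-sided p = 2·P(T_{177} > |t|) ≈ 0.0715.
So 0.05 ≤ p < 0.10.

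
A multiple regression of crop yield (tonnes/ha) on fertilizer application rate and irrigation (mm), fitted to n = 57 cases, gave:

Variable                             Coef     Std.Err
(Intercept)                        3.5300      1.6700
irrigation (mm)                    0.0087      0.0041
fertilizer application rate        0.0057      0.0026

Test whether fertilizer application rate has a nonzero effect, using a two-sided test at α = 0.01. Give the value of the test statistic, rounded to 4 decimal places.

Read off: b = 0.0057, SE = 0.0026 for fertilizer application rate.
H₀: β₁ = 0 vs H₁: β₁ ≠ 0.
t = 0.0057 / 0.0026 = 2.1923.
df = n − k − 1 = 57 − 2 − 1 = 54.
Two-sided p ≈ 0.0327, which is ≥ 0.01, so fail to reject H₀.
The data do not give significant evidence of an association between fertilizer application rate and crop yield, after adjusting for the other predictors.

t = 2.1923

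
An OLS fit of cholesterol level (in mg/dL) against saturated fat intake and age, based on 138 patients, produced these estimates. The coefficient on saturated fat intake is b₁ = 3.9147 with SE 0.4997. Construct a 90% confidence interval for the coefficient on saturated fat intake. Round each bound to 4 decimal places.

(3.0871, 4.7423)

df = n − k − 1 = 138 − 2 − 1 = 135.
t* = t_{0.05, 135} = 1.656219.
Margin = t* × SE = 1.656219 × 0.4997 = 0.827613.
CI: 3.9147 ± 0.827613 → (3.0871, 4.7423).
With 90% confidence, each one-unit increase in saturated fat intake is associated with a change of between 3.0871 and 4.7423 mg/dL in cholesterol level, holding the other predictors fixed.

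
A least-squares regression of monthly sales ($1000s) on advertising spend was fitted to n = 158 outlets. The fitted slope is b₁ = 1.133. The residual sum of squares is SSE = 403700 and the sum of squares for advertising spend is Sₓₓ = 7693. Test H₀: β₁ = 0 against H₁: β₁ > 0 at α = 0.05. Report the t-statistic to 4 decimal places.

t = 1.9535

MSE = SSE/(n − 2) = 403700/156 = 2587.82.
SE(b₁) = √(MSE/Sₓₓ) = √(2587.82/7693) = 0.579988.
t = 1.133 / 0.579988 = 1.9535.
df = n − 2 = 156.
One-sided p ≈ 0.0263, which is < 0.05, so reject H₀.
There is evidence that the true slope on advertising spend is positive.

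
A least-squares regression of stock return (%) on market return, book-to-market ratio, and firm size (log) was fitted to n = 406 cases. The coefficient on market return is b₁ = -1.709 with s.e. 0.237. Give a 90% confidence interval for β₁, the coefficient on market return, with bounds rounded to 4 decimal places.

df = n − k − 1 = 406 − 3 − 1 = 402.
t* = t_{0.05, 402} = 1.648653.
Margin = t* × SE = 1.648653 × 0.237 = 0.390731.
CI: -1.709 ± 0.390731 → (-2.0997, -1.3183).
With 90% confidence, each one-unit increase in market return is associated with a change of between -2.0997 and -1.3183 % in stock return, holding the other predictors fixed.

(-2.0997, -1.3183)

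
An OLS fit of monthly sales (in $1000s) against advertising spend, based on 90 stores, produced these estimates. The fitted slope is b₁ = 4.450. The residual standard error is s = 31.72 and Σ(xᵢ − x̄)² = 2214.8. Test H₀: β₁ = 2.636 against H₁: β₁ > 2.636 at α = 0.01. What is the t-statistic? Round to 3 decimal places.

SE(b₁) = s/√Sₓₓ = 31.72/√2214.8 = 0.674009.
t = (4.450 − 2.636) / 0.674009 = 2.691.
df = n − 2 = 88.
One-sided p ≈ 0.0043, which is < 0.01, so reject H₀.
There is evidence that the true slope on advertising spend exceeds 2.636 $1000s per unit.

t = 2.691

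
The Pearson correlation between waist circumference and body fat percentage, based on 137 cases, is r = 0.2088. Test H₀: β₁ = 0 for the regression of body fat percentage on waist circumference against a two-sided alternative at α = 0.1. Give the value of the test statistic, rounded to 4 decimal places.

t = r·√(n − 2)/√(1 − r²) = 0.2088·√135/√0.956403 = 2.4807.
df = n − 2 = 135.
Two-sided p ≈ 0.0143, which is < 0.1, so reject H₀.
There is evidence of a linear association between waist circumference and body fat percentage.

t = 2.4807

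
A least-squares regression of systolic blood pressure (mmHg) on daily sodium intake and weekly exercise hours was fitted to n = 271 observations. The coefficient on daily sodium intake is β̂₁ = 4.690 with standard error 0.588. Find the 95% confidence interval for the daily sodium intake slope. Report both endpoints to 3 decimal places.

(3.532, 5.848)

df = n − k − 1 = 271 − 2 − 1 = 268.
t* = t_{0.025, 268} = 1.968855.
Margin = t* × SE = 1.968855 × 0.588 = 1.15769.
CI: 4.690 ± 1.15769 → (3.532, 5.848).
With 95% confidence, each one-unit increase in daily sodium intake is associated with a change of between 3.532 and 5.848 mmHg in systolic blood pressure, holding the other predictors fixed.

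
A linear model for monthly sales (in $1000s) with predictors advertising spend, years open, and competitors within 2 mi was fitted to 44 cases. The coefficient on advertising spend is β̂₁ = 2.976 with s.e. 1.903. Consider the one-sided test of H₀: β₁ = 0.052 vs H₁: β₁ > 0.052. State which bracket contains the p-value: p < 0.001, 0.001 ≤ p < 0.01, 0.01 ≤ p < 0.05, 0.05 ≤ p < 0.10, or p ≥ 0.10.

t = (2.976 − 0.052) / 1.903 = 1.537.
df = n − k − 1 = 44 − 3 − 1 = 40.
One-sided p = P(T_{40} > t) ≈ 0.0661.
So 0.05 ≤ p < 0.10.

0.05 ≤ p < 0.10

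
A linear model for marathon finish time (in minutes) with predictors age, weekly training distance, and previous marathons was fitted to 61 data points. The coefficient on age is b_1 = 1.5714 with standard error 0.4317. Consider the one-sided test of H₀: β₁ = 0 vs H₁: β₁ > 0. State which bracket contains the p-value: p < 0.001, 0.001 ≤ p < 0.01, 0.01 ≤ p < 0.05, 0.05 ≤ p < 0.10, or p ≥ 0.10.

t = 1.5714 / 0.4317 = 3.640.
df = n − k − 1 = 61 − 3 − 1 = 57.
One-sided p = P(T_{57} > t) ≈ 0.0003.
So p < 0.001.

p < 0.001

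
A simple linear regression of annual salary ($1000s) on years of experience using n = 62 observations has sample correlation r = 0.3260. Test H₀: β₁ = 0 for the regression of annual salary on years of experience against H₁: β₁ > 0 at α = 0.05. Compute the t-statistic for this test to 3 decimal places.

t = 2.671

t = r·√(n − 2)/√(1 − r²) = 0.3260·√60/√0.893724 = 2.671.
df = n − 2 = 60.
One-sided p ≈ 0.0049, which is < 0.05, so reject H₀.
There is evidence of a linear association between years of experience and annual salary.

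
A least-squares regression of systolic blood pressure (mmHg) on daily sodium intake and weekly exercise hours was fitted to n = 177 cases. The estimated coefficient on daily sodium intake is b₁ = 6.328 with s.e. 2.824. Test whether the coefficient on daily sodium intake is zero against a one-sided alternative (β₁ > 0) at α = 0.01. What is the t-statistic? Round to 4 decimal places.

t = 2.2408

H₀: β₁ = 0 vs H₁: β₁ > 0.
t = (b₁ − β₁⁰)/SE = 6.328 / 2.824 = 2.2408.
df = n − k − 1 = 177 − 2 − 1 = 174.
One-sided p ≈ 0.0132, which is ≥ 0.01, so fail to reject H₀.
The data do not give significant evidence that the true slope on daily sodium intake is positive, holding the other predictors fixed.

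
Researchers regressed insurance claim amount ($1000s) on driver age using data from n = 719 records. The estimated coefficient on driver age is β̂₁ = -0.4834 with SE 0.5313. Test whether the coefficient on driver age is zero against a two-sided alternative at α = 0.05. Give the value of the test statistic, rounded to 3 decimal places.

t = -0.910

H₀: β₁ = 0 vs H₁: β₁ ≠ 0.
t = (β̂₁ − β₁⁰)/SE = -0.4834 / 0.5313 = -0.910.
df = n − 2 = 719 − 2 = 717.
Two-sided p ≈ 0.3632, which is ≥ 0.05, so fail to reject H₀.
The data do not give significant evidence of an association between driver age and insurance claim amount.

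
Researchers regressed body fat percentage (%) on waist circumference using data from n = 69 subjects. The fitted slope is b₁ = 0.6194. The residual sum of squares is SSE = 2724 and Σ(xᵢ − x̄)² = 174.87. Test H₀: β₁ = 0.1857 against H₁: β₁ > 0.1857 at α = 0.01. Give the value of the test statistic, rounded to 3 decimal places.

t = 0.899

MSE = SSE/(n − 2) = 2724/67 = 40.6567.
SE(b₁) = √(MSE/Sₓₓ) = √(40.6567/174.87) = 0.482179.
t = (0.6194 − 0.1857) / 0.482179 = 0.899.
df = n − 2 = 67.
One-sided p ≈ 0.1858, which is ≥ 0.01, so fail to reject H₀.
The data do not give significant evidence that the true slope on waist circumference exceeds 0.1857 % per unit.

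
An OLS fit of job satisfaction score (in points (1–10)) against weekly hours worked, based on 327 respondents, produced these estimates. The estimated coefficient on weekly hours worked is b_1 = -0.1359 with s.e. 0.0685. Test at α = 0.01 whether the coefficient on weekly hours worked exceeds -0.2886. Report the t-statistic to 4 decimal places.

H₀: β₁ = -0.2886 vs H₁: β₁ > -0.2886.
t = (b_1 − β₁⁰)/SE = (-0.1359 − (-0.2886)) / 0.0685 = 2.2292.
df = n − 2 = 327 − 2 = 325.
One-sided p ≈ 0.0132, which is ≥ 0.01, so fail to reject H₀.
The data do not give significant evidence that the true slope on weekly hours worked exceeds -0.2886 points (1–10) per unit.

t = 2.2292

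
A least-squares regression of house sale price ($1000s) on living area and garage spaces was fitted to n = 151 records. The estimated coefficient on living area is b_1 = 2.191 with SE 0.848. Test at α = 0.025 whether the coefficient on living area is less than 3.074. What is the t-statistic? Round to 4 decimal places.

t = -1.0413

H₀: β₁ = 3.074 vs H₁: β₁ < 3.074.
t = (b_1 − β₁⁰)/SE = (2.191 − 3.074) / 0.848 = -1.0413.
df = n − k − 1 = 151 − 2 − 1 = 148.
One-sided p ≈ 0.1497, which is ≥ 0.025, so fail to reject H₀.
The data do not give significant evidence that the true slope on living area is below 3.074 $1000s per unit, holding the other predictors fixed.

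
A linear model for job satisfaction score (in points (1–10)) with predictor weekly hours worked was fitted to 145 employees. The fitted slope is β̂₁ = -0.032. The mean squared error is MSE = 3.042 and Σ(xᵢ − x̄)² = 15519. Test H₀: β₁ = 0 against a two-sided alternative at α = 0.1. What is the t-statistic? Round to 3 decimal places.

SE(β̂₁) = √(MSE/Sₓₓ) = √(3.042/15519) = 0.0140006.
t = -0.032 / 0.0140006 = -2.286.
df = n − 2 = 143.
Two-sided p ≈ 0.0237, which is < 0.1, so reject H₀.
There is evidence that weekly hours worked is associated with job satisfaction score.

t = -2.286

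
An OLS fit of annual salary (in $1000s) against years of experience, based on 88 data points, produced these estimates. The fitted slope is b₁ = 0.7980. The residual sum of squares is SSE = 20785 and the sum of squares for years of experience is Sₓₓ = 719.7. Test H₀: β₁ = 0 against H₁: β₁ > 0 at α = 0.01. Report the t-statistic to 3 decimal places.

MSE = SSE/(n − 2) = 20785/86 = 241.686.
SE(b₁) = √(MSE/Sₓₓ) = √(241.686/719.7) = 0.579495.
t = 0.7980 / 0.579495 = 1.377.
df = n − 2 = 86.
One-sided p ≈ 0.0860, which is ≥ 0.01, so fail to reject H₀.
The data do not give significant evidence that the true slope on years of experience is positive.

t = 1.377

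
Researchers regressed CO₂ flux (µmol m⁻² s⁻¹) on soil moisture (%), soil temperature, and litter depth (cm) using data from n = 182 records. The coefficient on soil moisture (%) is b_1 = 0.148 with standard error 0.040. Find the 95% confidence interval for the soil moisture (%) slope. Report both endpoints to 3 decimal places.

(0.069, 0.227)

df = n − k − 1 = 182 − 3 − 1 = 178.
t* = t_{0.025, 178} = 1.973381.
Margin = t* × SE = 1.973381 × 0.040 = 0.07894.
CI: 0.148 ± 0.07894 → (0.069, 0.227).
With 95% confidence, each one-unit increase in soil moisture (%) is associated with a change of between 0.069 and 0.227 µmol m⁻² s⁻¹ in CO₂ flux, holding the other predictors fixed.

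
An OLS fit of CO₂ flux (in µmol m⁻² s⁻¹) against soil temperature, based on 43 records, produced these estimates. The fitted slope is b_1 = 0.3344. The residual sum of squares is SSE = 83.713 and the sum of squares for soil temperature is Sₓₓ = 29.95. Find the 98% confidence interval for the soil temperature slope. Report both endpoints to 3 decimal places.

MSE = SSE/(n − 2) = 83.713/41 = 2.04178.
SE(b_1) = √(MSE/Sₓₓ) = √(2.04178/29.95) = 0.2611.
df = n − 2 = 41.
t* = t_{0.01, 41} = 2.420803.
Margin = t* × SE = 2.420803 × 0.2611 = 0.63207.
CI: 0.3344 ± 0.63207 → (-0.298, 0.966).
With 98% confidence, each one-unit increase in soil temperature is associated with a change of between -0.298 and 0.966 µmol m⁻² s⁻¹ in CO₂ flux.

(-0.298, 0.966)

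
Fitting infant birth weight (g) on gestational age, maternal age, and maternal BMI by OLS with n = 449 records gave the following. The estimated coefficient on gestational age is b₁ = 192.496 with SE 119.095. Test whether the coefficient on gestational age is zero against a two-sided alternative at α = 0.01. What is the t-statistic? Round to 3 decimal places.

H₀: β₁ = 0 vs H₁: β₁ ≠ 0.
t = (b₁ − β₁⁰)/SE = 192.496 / 119.095 = 1.616.
df = n − k − 1 = 449 − 3 − 1 = 445.
Two-sided p ≈ 0.1067, which is ≥ 0.01, so fail to reject H₀.
The data do not give significant evidence of an association between gestational age and infant birth weight, after adjusting for the other predictors.

t = 1.616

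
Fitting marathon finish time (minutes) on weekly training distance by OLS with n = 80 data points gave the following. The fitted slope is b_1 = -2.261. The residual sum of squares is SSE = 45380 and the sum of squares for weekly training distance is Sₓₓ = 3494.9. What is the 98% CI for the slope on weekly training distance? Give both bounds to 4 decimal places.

(-3.2301, -1.2919)

MSE = SSE/(n − 2) = 45380/78 = 581.795.
SE(b_1) = √(MSE/Sₓₓ) = √(581.795/3494.9) = 0.408007.
df = n − 2 = 78.
t* = t_{0.01, 78} = 2.375111.
Margin = t* × SE = 2.375111 × 0.408007 = 0.969062.
CI: -2.261 ± 0.969062 → (-3.2301, -1.2919).
With 98% confidence, each one-unit increase in weekly training distance is associated with a change of between -3.2301 and -1.2919 minutes in marathon finish time.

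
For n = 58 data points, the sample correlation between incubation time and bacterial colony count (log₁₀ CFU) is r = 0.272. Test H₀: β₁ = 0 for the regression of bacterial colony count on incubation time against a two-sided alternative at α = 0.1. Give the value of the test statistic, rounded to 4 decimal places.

t = r·√(n − 2)/√(1 − r²) = 0.272·√56/√0.926016 = 2.1152.
df = n − 2 = 56.
Two-sided p ≈ 0.0389, which is < 0.1, so reject H₀.
There is evidence of a linear association between incubation time and bacterial colony count.

t = 2.1152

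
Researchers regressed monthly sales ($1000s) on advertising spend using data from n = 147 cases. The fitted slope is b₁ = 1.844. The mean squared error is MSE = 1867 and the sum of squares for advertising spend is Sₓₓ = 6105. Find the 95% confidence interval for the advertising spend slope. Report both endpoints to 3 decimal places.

(0.751, 2.937)

SE(b₁) = √(MSE/Sₓₓ) = √(1867/6105) = 0.553005.
df = n − 2 = 145.
t* = t_{0.025, 145} = 1.97646.
Margin = t* × SE = 1.97646 × 0.553005 = 1.09299.
CI: 1.844 ± 1.09299 → (0.751, 2.937).
With 95% confidence, each one-unit increase in advertising spend is associated with a change of between 0.751 and 2.937 $1000s in monthly sales.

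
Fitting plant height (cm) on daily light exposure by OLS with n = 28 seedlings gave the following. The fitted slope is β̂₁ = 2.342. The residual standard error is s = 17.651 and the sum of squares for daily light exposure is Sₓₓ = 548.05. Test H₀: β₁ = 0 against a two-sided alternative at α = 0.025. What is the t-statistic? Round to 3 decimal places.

t = 3.106

SE(β̂₁) = s/√Sₓₓ = 17.651/√548.05 = 0.753979.
t = 2.342 / 0.753979 = 3.106.
df = n − 2 = 26.
Two-sided p ≈ 0.0045, which is < 0.025, so reject H₀.
There is evidence that daily light exposure is associated with plant height.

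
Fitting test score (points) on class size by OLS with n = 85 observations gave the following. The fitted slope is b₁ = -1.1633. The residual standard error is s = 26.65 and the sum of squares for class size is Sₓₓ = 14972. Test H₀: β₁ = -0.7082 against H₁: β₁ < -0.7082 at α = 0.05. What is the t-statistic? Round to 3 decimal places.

t = -2.090

SE(b₁) = s/√Sₓₓ = 26.65/√14972 = 0.2178.
t = (-1.1633 − (-0.7082)) / 0.2178 = -2.090.
df = n − 2 = 83.
One-sided p ≈ 0.0199, which is < 0.05, so reject H₀.
There is evidence that the true slope on class size is below -0.7082 points per unit.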